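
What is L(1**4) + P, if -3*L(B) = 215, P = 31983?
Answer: 95734/3 ≈ 31911.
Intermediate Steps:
L(B) = -215/3 (L(B) = -1/3*215 = -215/3)
L(1**4) + P = -215/3 + 31983 = 95734/3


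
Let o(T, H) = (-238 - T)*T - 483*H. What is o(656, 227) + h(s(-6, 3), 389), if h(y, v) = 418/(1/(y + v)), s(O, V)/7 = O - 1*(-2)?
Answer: -545207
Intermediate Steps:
o(T, H) = -483*H + T*(-238 - T) (o(T, H) = T*(-238 - T) - 483*H = -483*H + T*(-238 - T))
s(O, V) = 14 + 7*O (s(O, V) = 7*(O - 1*(-2)) = 7*(O + 2) = 7*(2 + O) = 14 + 7*O)
h(y, v) = 418*v + 418*y (h(y, v) = 418/(1/(v + y)) = 418*(v + y) = 418*v + 418*y)
o(656, 227) + h(s(-6, 3), 389) = (-1*656² - 483*227 - 238*656) + (418*389 + 418*(14 + 7*(-6))) = (-1*430336 - 109641 - 156128) + (162602 + 418*(14 - 42)) = (-430336 - 109641 - 156128) + (162602 + 418*(-28)) = -696105 + (162602 - 11704) = -696105 + 150898 = -545207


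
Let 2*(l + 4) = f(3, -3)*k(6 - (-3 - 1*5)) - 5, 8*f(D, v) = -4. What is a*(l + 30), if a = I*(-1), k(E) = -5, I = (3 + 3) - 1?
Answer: -495/4 ≈ -123.75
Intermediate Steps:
f(D, v) = -½ (f(D, v) = (⅛)*(-4) = -½)
I = 5 (I = 6 - 1 = 5)
a = -5 (a = 5*(-1) = -5)
l = -21/4 (l = -4 + (-½*(-5) - 5)/2 = -4 + (5/2 - 5)/2 = -4 + (½)*(-5/2) = -4 - 5/4 = -21/4 ≈ -5.2500)
a*(l + 30) = -5*(-21/4 + 30) = -5*99/4 = -495/4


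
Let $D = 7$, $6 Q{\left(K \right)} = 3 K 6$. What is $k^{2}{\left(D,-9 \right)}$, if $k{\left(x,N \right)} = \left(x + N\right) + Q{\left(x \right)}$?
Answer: $361$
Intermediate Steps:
$Q{\left(K \right)} = 3 K$ ($Q{\left(K \right)} = \frac{3 K 6}{6} = \frac{18 K}{6} = 3 K$)
$k{\left(x,N \right)} = N + 4 x$ ($k{\left(x,N \right)} = \left(x + N\right) + 3 x = \left(N + x\right) + 3 x = N + 4 x$)
$k^{2}{\left(D,-9 \right)} = \left(-9 + 4 \cdot 7\right)^{2} = \left(-9 + 28\right)^{2} = 19^{2} = 361$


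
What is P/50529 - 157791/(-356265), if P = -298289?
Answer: -10921878794/2000190465 ≈ -5.4604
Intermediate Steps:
P/50529 - 157791/(-356265) = -298289/50529 - 157791/(-356265) = -298289*1/50529 - 157791*(-1/356265) = -298289/50529 + 52597/118755 = -10921878794/2000190465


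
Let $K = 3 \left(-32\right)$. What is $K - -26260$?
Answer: $26164$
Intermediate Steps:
$K = -96$
$K - -26260 = -96 - -26260 = -96 + 26260 = 26164$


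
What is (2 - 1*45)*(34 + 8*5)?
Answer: -3182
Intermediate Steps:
(2 - 1*45)*(34 + 8*5) = (2 - 45)*(34 + 40) = -43*74 = -3182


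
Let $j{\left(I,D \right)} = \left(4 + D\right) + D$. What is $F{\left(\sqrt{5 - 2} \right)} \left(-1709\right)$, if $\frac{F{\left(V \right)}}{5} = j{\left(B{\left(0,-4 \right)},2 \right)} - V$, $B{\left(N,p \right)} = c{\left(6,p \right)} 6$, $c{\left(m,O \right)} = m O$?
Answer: $-68360 + 8545 \sqrt{3} \approx -53560.0$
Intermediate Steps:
$c{\left(m,O \right)} = O m$
$B{\left(N,p \right)} = 36 p$ ($B{\left(N,p \right)} = p 6 \cdot 6 = 6 p 6 = 36 p$)
$j{\left(I,D \right)} = 4 + 2 D$
$F{\left(V \right)} = 40 - 5 V$ ($F{\left(V \right)} = 5 \left(\left(4 + 2 \cdot 2\right) - V\right) = 5 \left(\left(4 + 4\right) - V\right) = 5 \left(8 - V\right) = 40 - 5 V$)
$F{\left(\sqrt{5 - 2} \right)} \left(-1709\right) = \left(40 - 5 \sqrt{5 - 2}\right) \left(-1709\right) = \left(40 - 5 \sqrt{3}\right) \left(-1709\right) = -68360 + 8545 \sqrt{3}$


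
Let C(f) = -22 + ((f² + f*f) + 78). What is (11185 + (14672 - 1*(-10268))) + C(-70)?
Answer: 45981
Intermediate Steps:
C(f) = 56 + 2*f² (C(f) = -22 + ((f² + f²) + 78) = -22 + (2*f² + 78) = -22 + (78 + 2*f²) = 56 + 2*f²)
(11185 + (14672 - 1*(-10268))) + C(-70) = (11185 + (14672 - 1*(-10268))) + (56 + 2*(-70)²) = (11185 + (14672 + 10268)) + (56 + 2*4900) = (11185 + 24940) + (56 + 9800) = 36125 + 9856 = 45981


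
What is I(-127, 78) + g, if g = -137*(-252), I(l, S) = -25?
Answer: 34499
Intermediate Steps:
g = 34524
I(-127, 78) + g = -25 + 34524 = 34499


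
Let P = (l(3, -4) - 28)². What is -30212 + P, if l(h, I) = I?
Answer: -29188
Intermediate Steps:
P = 1024 (P = (-4 - 28)² = (-32)² = 1024)
-30212 + P = -30212 + 1024 = -29188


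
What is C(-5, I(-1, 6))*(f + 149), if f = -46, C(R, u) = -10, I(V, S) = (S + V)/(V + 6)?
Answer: -1030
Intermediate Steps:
I(V, S) = (S + V)/(6 + V)
C(-5, I(-1, 6))*(f + 149) = -10*(-46 + 149) = -10*103 = -1030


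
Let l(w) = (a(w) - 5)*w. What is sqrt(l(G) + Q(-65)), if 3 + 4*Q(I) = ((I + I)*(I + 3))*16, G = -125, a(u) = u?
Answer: sqrt(193957)/2 ≈ 220.20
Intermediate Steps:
Q(I) = -3/4 + 8*I*(3 + I) (Q(I) = -3/4 + (((I + I)*(I + 3))*16)/4 = -3/4 + (((2*I)*(3 + I))*16)/4 = -3/4 + ((2*I*(3 + I))*16)/4 = -3/4 + (32*I*(3 + I))/4 = -3/4 + 8*I*(3 + I))
l(w) = w*(-5 + w) (l(w) = (w - 5)*w = (-5 + w)*w = w*(-5 + w))
sqrt(l(G) + Q(-65)) = sqrt(-125*(-5 - 125) + (-3/4 + 8*(-65)**2 + 24*(-65))) = sqrt(-125*(-130) + (-3/4 + 8*4225 - 1560)) = sqrt(16250 + (-3/4 + 33800 - 1560)) = sqrt(16250 + 128957/4) = sqrt(193957/4) = sqrt(193957)/2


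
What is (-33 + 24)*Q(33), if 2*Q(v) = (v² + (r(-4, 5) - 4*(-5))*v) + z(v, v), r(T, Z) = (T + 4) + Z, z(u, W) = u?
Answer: -17523/2 ≈ -8761.5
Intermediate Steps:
r(T, Z) = 4 + T + Z (r(T, Z) = (4 + T) + Z = 4 + T + Z)
Q(v) = v²/2 + 13*v (Q(v) = ((v² + ((4 - 4 + 5) - 4*(-5))*v) + v)/2 = ((v² + (5 + 20)*v) + v)/2 = ((v² + 25*v) + v)/2 = (v² + 26*v)/2 = v²/2 + 13*v)
(-33 + 24)*Q(33) = (-33 + 24)*((½)*33*(26 + 33)) = -9*33*59/2 = -9*1947/2 = -17523/2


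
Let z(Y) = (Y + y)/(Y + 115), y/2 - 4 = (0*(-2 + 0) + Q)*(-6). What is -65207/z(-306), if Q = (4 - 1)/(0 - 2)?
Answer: -12454537/280 ≈ -44481.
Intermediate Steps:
Q = -3/2 (Q = 3/(-2) = 3*(-1/2) = -3/2 ≈ -1.5000)
y = 26 (y = 8 + 2*((0*(-2 + 0) - 3/2)*(-6)) = 8 + 2*((0*(-2) - 3/2)*(-6)) = 8 + 2*((0 - 3/2)*(-6)) = 8 + 2*(-3/2*(-6)) = 8 + 2*9 = 8 + 18 = 26)
z(Y) = (26 + Y)/(115 + Y) (z(Y) = (Y + 26)/(Y + 115) = (26 + Y)/(115 + Y))
-65207/z(-306) = -65207*(115 - 306)/(26 - 306) = -65207/(-280/(-191)) = -65207/((-1/191*(-280))) = -65207/280/191 = -65207*191/280 = -12454537/280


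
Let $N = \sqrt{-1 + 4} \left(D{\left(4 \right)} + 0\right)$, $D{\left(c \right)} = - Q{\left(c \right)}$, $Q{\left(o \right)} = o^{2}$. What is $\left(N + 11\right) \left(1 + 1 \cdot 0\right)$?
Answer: $11 - 16 \sqrt{3} \approx -16.713$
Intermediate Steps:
$D{\left(c \right)} = - c^{2}$
$N = - 16 \sqrt{3}$ ($N = \sqrt{-1 + 4} \left(- 4^{2} + 0\right) = \sqrt{3} \left(\left(-1\right) 16 + 0\right) = \sqrt{3} \left(-16 + 0\right) = \sqrt{3} \left(-16\right) = - 16 \sqrt{3} \approx -27.713$)
$\left(N + 11\right) \left(1 + 1 \cdot 0\right) = \left(- 16 \sqrt{3} + 11\right) \left(1 + 1 \cdot 0\right) = \left(11 - 16 \sqrt{3}\right) \left(1 + 0\right) = \left(11 - 16 \sqrt{3}\right) 1 = 11 - 16 \sqrt{3}$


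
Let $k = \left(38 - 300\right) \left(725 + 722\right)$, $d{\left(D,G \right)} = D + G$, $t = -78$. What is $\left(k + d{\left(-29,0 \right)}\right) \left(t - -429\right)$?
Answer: $-133079193$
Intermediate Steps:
$k = -379114$ ($k = \left(-262\right) 1447 = -379114$)
$\left(k + d{\left(-29,0 \right)}\right) \left(t - -429\right) = \left(-379114 + \left(-29 + 0\right)\right) \left(-78 - -429\right) = \left(-379114 - 29\right) \left(-78 + 429\right) = \left(-379143\right) 351 = -133079193$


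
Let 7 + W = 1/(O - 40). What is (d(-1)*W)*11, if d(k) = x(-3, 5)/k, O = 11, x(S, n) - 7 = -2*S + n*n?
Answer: 85272/29 ≈ 2940.4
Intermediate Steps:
x(S, n) = 7 + n**2 - 2*S (x(S, n) = 7 + (-2*S + n*n) = 7 + (-2*S + n**2) = 7 + (n**2 - 2*S) = 7 + n**2 - 2*S)
W = -204/29 (W = -7 + 1/(11 - 40) = -7 + 1/(-29) = -7 - 1/29 = -204/29 ≈ -7.0345)
d(k) = 38/k (d(k) = (7 + 5**2 - 2*(-3))/k = (7 + 25 + 6)/k = 38/k)
(d(-1)*W)*11 = ((38/(-1))*(-204/29))*11 = ((38*(-1))*(-204/29))*11 = -38*(-204/29)*11 = (7752/29)*11 = 85272/29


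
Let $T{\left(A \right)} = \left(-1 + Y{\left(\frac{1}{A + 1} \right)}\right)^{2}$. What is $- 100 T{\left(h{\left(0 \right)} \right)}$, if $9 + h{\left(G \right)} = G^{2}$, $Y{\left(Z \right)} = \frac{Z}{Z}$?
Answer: $0$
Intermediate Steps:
$Y{\left(Z \right)} = 1$
$h{\left(G \right)} = -9 + G^{2}$
$T{\left(A \right)} = 0$ ($T{\left(A \right)} = \left(-1 + 1\right)^{2} = 0^{2} = 0$)
$- 100 T{\left(h{\left(0 \right)} \right)} = \left(-100\right) 0 = 0$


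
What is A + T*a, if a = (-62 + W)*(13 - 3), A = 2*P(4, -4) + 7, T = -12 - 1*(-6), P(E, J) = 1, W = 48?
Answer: 849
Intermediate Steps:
T = -6 (T = -12 + 6 = -6)
A = 9 (A = 2*1 + 7 = 2 + 7 = 9)
a = -140 (a = (-62 + 48)*(13 - 3) = -14*10 = -140)
A + T*a = 9 - 6*(-140) = 9 + 840 = 849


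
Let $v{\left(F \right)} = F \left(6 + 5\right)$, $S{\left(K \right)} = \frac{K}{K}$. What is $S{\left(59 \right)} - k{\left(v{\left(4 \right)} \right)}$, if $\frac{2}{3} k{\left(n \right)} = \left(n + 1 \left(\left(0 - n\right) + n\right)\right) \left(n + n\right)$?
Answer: $-5807$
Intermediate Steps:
$S{\left(K \right)} = 1$
$v{\left(F \right)} = 11 F$ ($v{\left(F \right)} = F 11 = 11 F$)
$k{\left(n \right)} = 3 n^{2}$ ($k{\left(n \right)} = \frac{3 \left(n + 1 \left(\left(0 - n\right) + n\right)\right) \left(n + n\right)}{2} = \frac{3 \left(n + 1 \left(- n + n\right)\right) 2 n}{2} = \frac{3 \left(n + 1 \cdot 0\right) 2 n}{2} = \frac{3 \left(n + 0\right) 2 n}{2} = \frac{3 n 2 n}{2} = \frac{3 \cdot 2 n^{2}}{2} = 3 n^{2}$)
$S{\left(59 \right)} - k{\left(v{\left(4 \right)} \right)} = 1 - 3 \left(11 \cdot 4\right)^{2} = 1 - 3 \cdot 44^{2} = 1 - 3 \cdot 1936 = 1 - 5808 = -5807$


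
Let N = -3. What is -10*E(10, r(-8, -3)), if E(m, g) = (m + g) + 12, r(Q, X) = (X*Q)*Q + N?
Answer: 1730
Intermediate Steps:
r(Q, X) = -3 + X*Q**2 (r(Q, X) = (X*Q)*Q - 3 = (Q*X)*Q - 3 = X*Q**2 - 3 = -3 + X*Q**2)
E(m, g) = 12 + g + m (E(m, g) = (g + m) + 12 = 12 + g + m)
-10*E(10, r(-8, -3)) = -10*(12 + (-3 - 3*(-8)**2) + 10) = -10*(12 + (-3 - 3*64) + 10) = -10*(12 + (-3 - 192) + 10) = -10*(12 - 195 + 10) = -10*(-173) = 1730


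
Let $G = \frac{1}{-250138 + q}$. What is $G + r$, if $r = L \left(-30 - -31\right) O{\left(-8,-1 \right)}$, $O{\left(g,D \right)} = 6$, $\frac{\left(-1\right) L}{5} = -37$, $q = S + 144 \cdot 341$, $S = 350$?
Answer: $\frac{222759239}{200684} \approx 1110.0$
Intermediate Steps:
$q = 49454$ ($q = 350 + 144 \cdot 341 = 350 + 49104 = 49454$)
$L = 185$ ($L = \left(-5\right) \left(-37\right) = 185$)
$G = - \frac{1}{200684}$ ($G = \frac{1}{-250138 + 49454} = \frac{1}{-200684} = - \frac{1}{200684} \approx -4.983 \cdot 10^{-6}$)
$r = 1110$ ($r = 185 \left(-30 - -31\right) 6 = 185 \left(-30 + 31\right) 6 = 185 \cdot 1 \cdot 6 = 185 \cdot 6 = 1110$)
$G + r = - \frac{1}{200684} + 1110 = \frac{222759239}{200684}$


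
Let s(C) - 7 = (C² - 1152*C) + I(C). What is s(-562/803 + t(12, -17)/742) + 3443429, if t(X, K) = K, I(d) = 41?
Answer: 1222759809026649237/355008622276 ≈ 3.4443e+6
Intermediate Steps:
s(C) = 48 + C² - 1152*C (s(C) = 7 + ((C² - 1152*C) + 41) = 7 + (41 + C² - 1152*C) = 48 + C² - 1152*C)
s(-562/803 + t(12, -17)/742) + 3443429 = (48 + (-562/803 - 17/742)² - 1152*(-562/803 - 17/742)) + 3443429 = (48 + (-430655/595826)² - 1152*(-430655/595826)) + 3443429 = (48 + 185463729025/355008622276 + 248057280/297913) + 3443429 = 312823831424833/355008622276 + 3443429 = 1222759809026649237/355008622276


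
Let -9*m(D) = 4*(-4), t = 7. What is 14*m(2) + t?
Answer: 287/9 ≈ 31.889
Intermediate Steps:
m(D) = 16/9 (m(D) = -4*(-4)/9 = -⅑*(-16) = 16/9)
14*m(2) + t = 14*(16/9) + 7 = 224/9 + 7 = 287/9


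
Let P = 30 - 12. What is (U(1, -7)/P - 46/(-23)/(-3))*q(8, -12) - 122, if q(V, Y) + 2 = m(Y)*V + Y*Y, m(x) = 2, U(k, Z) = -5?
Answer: -2441/9 ≈ -271.22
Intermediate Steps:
P = 18
q(V, Y) = -2 + Y² + 2*V (q(V, Y) = -2 + (2*V + Y*Y) = -2 + (2*V + Y²) = -2 + (Y² + 2*V) = -2 + Y² + 2*V)
(U(1, -7)/P - 46/(-23)/(-3))*q(8, -12) - 122 = (-5/18 - 46/(-23)/(-3))*(-2 + (-12)² + 2*8) - 122 = (-5*1/18 - 46*(-1/23)*(-⅓))*(-2 + 144 + 16) - 122 = (-5/18 + 2*(-⅓))*158 - 122 = (-5/18 - ⅔)*158 - 122 = -17/18*158 - 122 = -1343/9 - 122 = -2441/9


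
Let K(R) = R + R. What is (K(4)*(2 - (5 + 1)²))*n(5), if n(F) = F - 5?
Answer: 0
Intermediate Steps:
K(R) = 2*R
n(F) = -5 + F
(K(4)*(2 - (5 + 1)²))*n(5) = ((2*4)*(2 - (5 + 1)²))*(-5 + 5) = (8*(2 - 1*6²))*0 = (8*(2 - 1*36))*0 = (8*(2 - 36))*0 = (8*(-34))*0 = -272*0 = 0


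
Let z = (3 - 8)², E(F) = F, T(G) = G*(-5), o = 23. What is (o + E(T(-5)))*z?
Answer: 1200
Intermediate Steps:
T(G) = -5*G
z = 25 (z = (-5)² = 25)
(o + E(T(-5)))*z = (23 - 5*(-5))*25 = (23 + 25)*25 = 48*25 = 1200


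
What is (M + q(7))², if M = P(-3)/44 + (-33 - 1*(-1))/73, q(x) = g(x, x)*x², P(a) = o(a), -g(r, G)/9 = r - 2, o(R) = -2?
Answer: 12545813588049/2579236 ≈ 4.8642e+6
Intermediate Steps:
g(r, G) = 18 - 9*r (g(r, G) = -9*(r - 2) = -9*(-2 + r) = 18 - 9*r)
P(a) = -2
q(x) = x²*(18 - 9*x) (q(x) = (18 - 9*x)*x² = x²*(18 - 9*x))
M = -777/1606 (M = -2/44 + (-33 - 1*(-1))/73 = -2*1/44 + (-33 + 1)*(1/73) = -1/22 - 32*1/73 = -1/22 - 32/73 = -777/1606 ≈ -0.48381)
(M + q(7))² = (-777/1606 + 9*7²*(2 - 1*7))² = (-777/1606 + 9*49*(2 - 7))² = (-777/1606 + 9*49*(-5))² = (-777/1606 - 2205)² = (-3542007/1606)² = 12545813588049/2579236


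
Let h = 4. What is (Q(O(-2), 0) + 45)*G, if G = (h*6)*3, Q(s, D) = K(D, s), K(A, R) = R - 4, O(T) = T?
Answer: 2808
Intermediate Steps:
K(A, R) = -4 + R
Q(s, D) = -4 + s
G = 72 (G = (4*6)*3 = 24*3 = 72)
(Q(O(-2), 0) + 45)*G = ((-4 - 2) + 45)*72 = (-6 + 45)*72 = 39*72 = 2808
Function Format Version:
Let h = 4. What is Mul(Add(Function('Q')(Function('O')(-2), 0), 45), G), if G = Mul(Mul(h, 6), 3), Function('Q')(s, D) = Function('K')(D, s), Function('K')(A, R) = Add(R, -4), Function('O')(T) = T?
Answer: 2808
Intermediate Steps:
Function('K')(A, R) = Add(-4, R)
Function('Q')(s, D) = Add(-4, s)
G = 72 (G = Mul(Mul(4, 6), 3) = Mul(24, 3) = 72)
Mul(Add(Function('Q')(Function('O')(-2), 0), 45), G) = Mul(Add(Add(-4, -2), 45), 72) = Mul(Add(-6, 45), 72) = Mul(39, 72) = 2808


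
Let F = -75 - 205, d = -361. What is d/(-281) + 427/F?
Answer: -2701/11240 ≈ -0.24030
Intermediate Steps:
F = -280
d/(-281) + 427/F = -361/(-281) + 427/(-280) = -361*(-1/281) + 427*(-1/280) = 361/281 - 61/40 = -2701/11240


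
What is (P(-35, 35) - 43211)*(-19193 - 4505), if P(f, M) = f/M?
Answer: 1024037976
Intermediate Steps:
(P(-35, 35) - 43211)*(-19193 - 4505) = (-35/35 - 43211)*(-19193 - 4505) = (-35*1/35 - 43211)*(-23698) = (-1 - 43211)*(-23698) = -43212*(-23698) = 1024037976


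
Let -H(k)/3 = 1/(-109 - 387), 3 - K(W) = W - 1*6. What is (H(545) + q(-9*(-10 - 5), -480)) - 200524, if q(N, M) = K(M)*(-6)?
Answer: -100915165/496 ≈ -2.0346e+5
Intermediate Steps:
K(W) = 9 - W (K(W) = 3 - (W - 1*6) = 3 - (W - 6) = 3 - (-6 + W) = 3 + (6 - W) = 9 - W)
H(k) = 3/496 (H(k) = -3/(-109 - 387) = -3/(-496) = -3*(-1/496) = 3/496)
q(N, M) = -54 + 6*M (q(N, M) = (9 - M)*(-6) = -54 + 6*M)
(H(545) + q(-9*(-10 - 5), -480)) - 200524 = (3/496 + (-54 + 6*(-480))) - 200524 = (3/496 + (-54 - 2880)) - 200524 = (3/496 - 2934) - 200524 = -1455261/496 - 200524 = -100915165/496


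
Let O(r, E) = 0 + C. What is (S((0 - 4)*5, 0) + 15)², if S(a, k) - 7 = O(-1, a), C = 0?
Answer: 484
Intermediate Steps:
O(r, E) = 0 (O(r, E) = 0 + 0 = 0)
S(a, k) = 7 (S(a, k) = 7 + 0 = 7)
(S((0 - 4)*5, 0) + 15)² = (7 + 15)² = 22² = 484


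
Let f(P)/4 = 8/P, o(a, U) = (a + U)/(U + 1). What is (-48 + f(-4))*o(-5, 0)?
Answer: 280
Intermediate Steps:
o(a, U) = (U + a)/(1 + U)
f(P) = 32/P (f(P) = 4*(8/P) = 32/P)
(-48 + f(-4))*o(-5, 0) = (-48 + 32/(-4))*((0 - 5)/(1 + 0)) = (-48 + 32*(-1/4))*(-5/1) = (-48 - 8)*(1*(-5)) = -56*(-5) = 280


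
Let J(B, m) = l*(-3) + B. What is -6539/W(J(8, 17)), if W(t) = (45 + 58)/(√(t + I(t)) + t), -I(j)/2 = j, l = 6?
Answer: 65390/103 - 6539*√10/103 ≈ 434.10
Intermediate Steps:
I(j) = -2*j
J(B, m) = -18 + B (J(B, m) = 6*(-3) + B = -18 + B)
W(t) = 103/(t + √(-t)) (W(t) = (45 + 58)/(√(t - 2*t) + t) = 103/(√(-t) + t) = 103/(t + √(-t)))
-6539/W(J(8, 17)) = -(-65390/103 + 6539*√10/103) = -6539*(-10/103 + √10/103) = 65390/103 - 6539*√10/103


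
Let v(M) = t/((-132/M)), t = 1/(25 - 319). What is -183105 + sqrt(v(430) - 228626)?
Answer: -183105 + I*sqrt(48798845579)/462 ≈ -1.8311e+5 + 478.15*I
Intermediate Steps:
t = -1/294 (t = 1/(-294) = -1/294 ≈ -0.0034014)
v(M) = M/38808 (v(M) = -(-M/132)/294 = -(-1)*M/38808 = M/38808)
-183105 + sqrt(v(430) - 228626) = -183105 + sqrt((1/38808)*430 - 228626) = -183105 + sqrt(215/19404 - 228626) = -183105 + sqrt(-4436258689/19404) = -183105 + I*sqrt(48798845579)/462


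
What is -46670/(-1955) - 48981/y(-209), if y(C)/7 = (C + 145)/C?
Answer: -3998496707/175168 ≈ -22827.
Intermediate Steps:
y(C) = 7*(145 + C)/C (y(C) = 7*((C + 145)/C) = 7*((145 + C)/C) = 7*(145 + C)/C)
-46670/(-1955) - 48981/y(-209) = -46670/(-1955) - 48981/(7 + 1015/(-209)) = -46670*(-1/1955) - 48981/(7 + 1015*(-1/209)) = 9334/391 - 48981/(7 - 1015/209) = 9334/391 - 48981/448/209 = 9334/391 - 48981*209/448 = 9334/391 - 10237029/448 = -3998496707/175168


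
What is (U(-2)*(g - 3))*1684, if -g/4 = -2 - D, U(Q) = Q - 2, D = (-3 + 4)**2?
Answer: -60624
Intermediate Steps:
D = 1 (D = 1**2 = 1)
U(Q) = -2 + Q
g = 12 (g = -4*(-2 - 1*1) = -4*(-2 - 1) = -4*(-3) = 12)
(U(-2)*(g - 3))*1684 = ((-2 - 2)*(12 - 3))*1684 = -4*9*1684 = -36*1684 = -60624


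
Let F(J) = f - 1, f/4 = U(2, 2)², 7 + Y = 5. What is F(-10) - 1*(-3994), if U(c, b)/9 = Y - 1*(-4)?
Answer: 5289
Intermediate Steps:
Y = -2 (Y = -7 + 5 = -2)
U(c, b) = 18 (U(c, b) = 9*(-2 - 1*(-4)) = 9*(-2 + 4) = 9*2 = 18)
f = 1296 (f = 4*18² = 4*324 = 1296)
F(J) = 1295 (F(J) = 1296 - 1 = 1295)
F(-10) - 1*(-3994) = 1295 - 1*(-3994) = 1295 + 3994 = 5289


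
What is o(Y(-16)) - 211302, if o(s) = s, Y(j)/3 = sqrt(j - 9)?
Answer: -211302 + 15*I ≈ -2.113e+5 + 15.0*I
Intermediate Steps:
Y(j) = 3*sqrt(-9 + j) (Y(j) = 3*sqrt(j - 9) = 3*sqrt(-9 + j))
o(Y(-16)) - 211302 = 3*sqrt(-9 - 16) - 211302 = 3*sqrt(-25) - 211302 = 3*(5*I) - 211302 = 15*I - 211302 = -211302 + 15*I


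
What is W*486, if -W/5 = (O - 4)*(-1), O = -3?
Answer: -17010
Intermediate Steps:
W = -35 (W = -5*(-3 - 4)*(-1) = -(-35)*(-1) = -5*7 = -35)
W*486 = -35*486 = -17010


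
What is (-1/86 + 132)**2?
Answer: 128845201/7396 ≈ 17421.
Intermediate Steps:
(-1/86 + 132)**2 = (11351/86)**2 = 128845201/7396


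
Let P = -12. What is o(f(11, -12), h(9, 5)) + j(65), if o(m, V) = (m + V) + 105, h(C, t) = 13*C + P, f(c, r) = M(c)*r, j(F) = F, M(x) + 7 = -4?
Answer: 407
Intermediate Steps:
M(x) = -11 (M(x) = -7 - 4 = -11)
f(c, r) = -11*r
h(C, t) = -12 + 13*C (h(C, t) = 13*C - 12 = -12 + 13*C)
o(m, V) = 105 + V + m (o(m, V) = (V + m) + 105 = 105 + V + m)
o(f(11, -12), h(9, 5)) + j(65) = (105 + (-12 + 13*9) - 11*(-12)) + 65 = (105 + (-12 + 117) + 132) + 65 = (105 + 105 + 132) + 65 = 342 + 65 = 407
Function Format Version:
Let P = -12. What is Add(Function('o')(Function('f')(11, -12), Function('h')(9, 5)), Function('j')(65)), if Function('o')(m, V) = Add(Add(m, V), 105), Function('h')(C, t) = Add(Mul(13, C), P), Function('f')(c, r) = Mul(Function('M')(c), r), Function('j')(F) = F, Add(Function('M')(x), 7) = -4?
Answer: 407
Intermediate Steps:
Function('M')(x) = -11 (Function('M')(x) = Add(-7, -4) = -11)
Function('f')(c, r) = Mul(-11, r)
Function('h')(C, t) = Add(-12, Mul(13, C)) (Function('h')(C, t) = Add(Mul(13, C), -12) = Add(-12, Mul(13, C)))
Function('o')(m, V) = Add(105, V, m) (Function('o')(m, V) = Add(Add(V, m), 105) = Add(105, V, m))
Add(Function('o')(Function('f')(11, -12), Function('h')(9, 5)), Function('j')(65)) = Add(Add(105, Add(-12, Mul(13, 9)), Mul(-11, -12)), 65) = Add(Add(105, Add(-12, 117), 132), 65) = Add(Add(105, 105, 132), 65) = Add(342, 65) = 407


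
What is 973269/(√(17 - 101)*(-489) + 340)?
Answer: 7520715/459131 + 43266231*I*√21/918262 ≈ 16.38 + 215.92*I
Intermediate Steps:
973269/(√(17 - 101)*(-489) + 340) = 973269/(√(-84)*(-489) + 340) = 973269/((2*I*√21)*(-489) + 340) = 973269/(-978*I*√21 + 340) = 973269/(340 - 978*I*√21)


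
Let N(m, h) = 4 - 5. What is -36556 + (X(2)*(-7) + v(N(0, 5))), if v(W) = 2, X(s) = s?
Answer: -36568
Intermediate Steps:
N(m, h) = -1
-36556 + (X(2)*(-7) + v(N(0, 5))) = -36556 + (2*(-7) + 2) = -36556 + (-14 + 2) = -36556 - 12 = -36568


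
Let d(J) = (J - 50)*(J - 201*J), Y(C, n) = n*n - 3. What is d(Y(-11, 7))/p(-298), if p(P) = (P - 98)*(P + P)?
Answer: 2300/14751 ≈ 0.15592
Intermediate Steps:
Y(C, n) = -3 + n**2 (Y(C, n) = n**2 - 3 = -3 + n**2)
p(P) = 2*P*(-98 + P) (p(P) = (-98 + P)*(2*P) = 2*P*(-98 + P))
d(J) = -200*J*(-50 + J) (d(J) = (-50 + J)*(-200*J) = -200*J*(-50 + J))
d(Y(-11, 7))/p(-298) = (200*(-3 + 7**2)*(50 - (-3 + 7**2)))/((2*(-298)*(-98 - 298))) = (200*(-3 + 49)*(50 - (-3 + 49)))/((2*(-298)*(-396))) = (200*46*(50 - 1*46))/236016 = (200*46*(50 - 46))*(1/236016) = (200*46*4)*(1/236016) = 36800*(1/236016) = 2300/14751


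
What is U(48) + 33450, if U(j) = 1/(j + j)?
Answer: 3211201/96 ≈ 33450.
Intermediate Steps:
U(j) = 1/(2*j)
U(48) + 33450 = (1/2)/48 + 33450 = (1/2)*(1/48) + 33450 = 1/96 + 33450 = 3211201/96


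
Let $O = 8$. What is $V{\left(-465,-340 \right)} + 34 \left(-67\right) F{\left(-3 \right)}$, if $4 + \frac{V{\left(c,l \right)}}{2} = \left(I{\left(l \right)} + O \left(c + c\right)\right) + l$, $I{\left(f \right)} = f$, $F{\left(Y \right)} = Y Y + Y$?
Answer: $-29916$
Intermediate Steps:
$F{\left(Y \right)} = Y + Y^{2}$ ($F{\left(Y \right)} = Y^{2} + Y = Y + Y^{2}$)
$V{\left(c,l \right)} = -8 + 4 l + 32 c$ ($V{\left(c,l \right)} = -8 + 2 \left(\left(l + 8 \left(c + c\right)\right) + l\right) = -8 + 2 \left(\left(l + 8 \cdot 2 c\right) + l\right) = -8 + 2 \left(\left(l + 16 c\right) + l\right) = -8 + 2 \left(2 l + 16 c\right) = -8 + \left(4 l + 32 c\right) = -8 + 4 l + 32 c$)
$V{\left(-465,-340 \right)} + 34 \left(-67\right) F{\left(-3 \right)} = \left(-8 + 4 \left(-340\right) + 32 \left(-465\right)\right) + 34 \left(-67\right) \left(- 3 \left(1 - 3\right)\right) = \left(-8 - 1360 - 14880\right) - 2278 \left(\left(-3\right) \left(-2\right)\right) = -16248 - 13668 = -29916$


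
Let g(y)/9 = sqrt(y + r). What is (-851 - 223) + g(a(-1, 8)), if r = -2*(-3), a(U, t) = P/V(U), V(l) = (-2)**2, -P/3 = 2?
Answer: -1074 + 27*sqrt(2)/2 ≈ -1054.9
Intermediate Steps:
P = -6 (P = -3*2 = -6)
V(l) = 4
a(U, t) = -3/2 (a(U, t) = -6/4 = -6*1/4 = -3/2)
r = 6
g(y) = 9*sqrt(6 + y) (g(y) = 9*sqrt(y + 6) = 9*sqrt(6 + y))
(-851 - 223) + g(a(-1, 8)) = (-851 - 223) + 9*sqrt(6 - 3/2) = -1074 + 9*sqrt(9/2) = -1074 + 9*(3*sqrt(2)/2) = -1074 + 27*sqrt(2)/2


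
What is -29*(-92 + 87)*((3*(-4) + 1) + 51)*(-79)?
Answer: -458200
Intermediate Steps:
-29*(-92 + 87)*((3*(-4) + 1) + 51)*(-79) = -(-145)*((-12 + 1) + 51)*(-79) = -(-145)*(-11 + 51)*(-79) = -(-145)*40*(-79) = -29*(-200)*(-79) = 5800*(-79) = -458200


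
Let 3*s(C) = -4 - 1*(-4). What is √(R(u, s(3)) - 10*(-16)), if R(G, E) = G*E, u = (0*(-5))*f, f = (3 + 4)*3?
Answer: 4*√10 ≈ 12.649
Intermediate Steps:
s(C) = 0 (s(C) = (-4 - 1*(-4))/3 = (-4 + 4)/3 = (⅓)*0 = 0)
f = 21 (f = 7*3 = 21)
u = 0 (u = (0*(-5))*21 = 0*21 = 0)
R(G, E) = E*G
√(R(u, s(3)) - 10*(-16)) = √(0*0 - 10*(-16)) = √(0 + 160) = √160 = 4*√10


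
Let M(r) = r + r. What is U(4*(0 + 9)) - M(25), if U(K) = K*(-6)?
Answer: -266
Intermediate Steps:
M(r) = 2*r
U(K) = -6*K
U(4*(0 + 9)) - M(25) = -24*(0 + 9) - 2*25 = -24*9 - 1*50 = -6*36 - 50 = -216 - 50 = -266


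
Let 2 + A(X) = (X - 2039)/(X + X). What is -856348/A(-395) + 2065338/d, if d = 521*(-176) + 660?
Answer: -1399749455813/1766926 ≈ -7.9220e+5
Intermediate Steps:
d = -91036 (d = -91696 + 660 = -91036)
A(X) = -2 + (-2039 + X)/(2*X) (A(X) = -2 + (X - 2039)/(X + X) = -2 + (-2039 + X)/((2*X)) = -2 + (-2039 + X)*(1/(2*X)) = -2 + (-2039 + X)/(2*X))
-856348/A(-395) + 2065338/d = -856348*(-790/(-2039 - 3*(-395))) + 2065338/(-91036) = -856348*(-790/(-2039 + 1185)) + 2065338*(-1/91036) = -856348/((½)*(-1/395)*(-854)) - 93879/4138 = -856348/427/395 - 93879/4138 = -856348*395/427 - 93879/4138 = -338257460/427 - 93879/4138 = -1399749455813/1766926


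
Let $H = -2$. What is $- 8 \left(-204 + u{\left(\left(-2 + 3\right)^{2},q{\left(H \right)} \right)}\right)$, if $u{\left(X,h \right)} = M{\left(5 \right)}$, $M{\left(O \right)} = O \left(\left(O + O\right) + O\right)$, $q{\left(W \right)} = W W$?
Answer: $1032$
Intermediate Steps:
$q{\left(W \right)} = W^{2}$
$M{\left(O \right)} = 3 O^{2}$ ($M{\left(O \right)} = O \left(2 O + O\right) = O 3 O = 3 O^{2}$)
$u{\left(X,h \right)} = 75$ ($u{\left(X,h \right)} = 3 \cdot 5^{2} = 3 \cdot 25 = 75$)
$- 8 \left(-204 + u{\left(\left(-2 + 3\right)^{2},q{\left(H \right)} \right)}\right) = - 8 \left(-204 + 75\right) = \left(-8\right) \left(-129\right) = 1032$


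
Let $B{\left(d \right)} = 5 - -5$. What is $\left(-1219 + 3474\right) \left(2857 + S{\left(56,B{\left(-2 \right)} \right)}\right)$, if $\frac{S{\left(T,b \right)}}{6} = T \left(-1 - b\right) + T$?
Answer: $-1134265$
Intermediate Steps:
$B{\left(d \right)} = 10$ ($B{\left(d \right)} = 5 + 5 = 10$)
$S{\left(T,b \right)} = 6 T + 6 T \left(-1 - b\right)$ ($S{\left(T,b \right)} = 6 \left(T \left(-1 - b\right) + T\right) = 6 \left(T + T \left(-1 - b\right)\right) = 6 T + 6 T \left(-1 - b\right)$)
$\left(-1219 + 3474\right) \left(2857 + S{\left(56,B{\left(-2 \right)} \right)}\right) = \left(-1219 + 3474\right) \left(2857 - 336 \cdot 10\right) = 2255 \left(2857 - 3360\right) = 2255 \left(-503\right) = -1134265$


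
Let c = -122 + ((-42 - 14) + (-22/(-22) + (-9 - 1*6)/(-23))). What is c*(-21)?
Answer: 85176/23 ≈ 3703.3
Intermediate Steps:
c = -4056/23 (c = -122 + (-56 + (-22*(-1/22) + (-9 - 6)*(-1/23))) = -122 + (-56 + (1 - 15*(-1/23))) = -122 + (-56 + (1 + 15/23)) = -122 + (-56 + 38/23) = -122 - 1250/23 = -4056/23 ≈ -176.35)
c*(-21) = -4056/23*(-21) = 85176/23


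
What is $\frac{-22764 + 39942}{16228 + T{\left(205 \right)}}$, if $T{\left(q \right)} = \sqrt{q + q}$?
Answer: $\frac{19911756}{18810541} - \frac{1227 \sqrt{410}}{18810541} \approx 1.0572$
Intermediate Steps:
$T{\left(q \right)} = \sqrt{2} \sqrt{q}$ ($T{\left(q \right)} = \sqrt{2 q} = \sqrt{2} \sqrt{q}$)
$\frac{-22764 + 39942}{16228 + T{\left(205 \right)}} = \frac{-22764 + 39942}{16228 + \sqrt{2} \sqrt{205}} = \frac{17178}{16228 + \sqrt{410}}$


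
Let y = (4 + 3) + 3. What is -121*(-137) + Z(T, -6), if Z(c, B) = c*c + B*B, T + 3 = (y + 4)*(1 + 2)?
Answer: 18134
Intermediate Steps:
y = 10 (y = 7 + 3 = 10)
T = 39 (T = -3 + (10 + 4)*(1 + 2) = -3 + 14*3 = -3 + 42 = 39)
Z(c, B) = B² + c² (Z(c, B) = c² + B² = B² + c²)
-121*(-137) + Z(T, -6) = -121*(-137) + ((-6)² + 39²) = 16577 + (36 + 1521) = 16577 + 1557 = 18134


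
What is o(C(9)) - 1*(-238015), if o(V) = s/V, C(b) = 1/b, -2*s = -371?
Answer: 479369/2 ≈ 2.3968e+5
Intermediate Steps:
s = 371/2 (s = -1/2*(-371) = 371/2 ≈ 185.50)
o(V) = 371/(2*V)
o(C(9)) - 1*(-238015) = 371/(2*(1/9)) - 1*(-238015) = 371/(2*(1/9)) + 238015 = (371/2)*9 + 238015 = 3339/2 + 238015 = 479369/2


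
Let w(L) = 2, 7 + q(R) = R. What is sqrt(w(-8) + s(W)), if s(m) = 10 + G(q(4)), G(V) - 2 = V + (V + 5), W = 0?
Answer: sqrt(13) ≈ 3.6056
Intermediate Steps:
q(R) = -7 + R
G(V) = 7 + 2*V (G(V) = 2 + (V + (V + 5)) = 2 + (V + (5 + V)) = 2 + (5 + 2*V) = 7 + 2*V)
s(m) = 11 (s(m) = 10 + (7 + 2*(-7 + 4)) = 10 + (7 + 2*(-3)) = 10 + (7 - 6) = 10 + 1 = 11)
sqrt(w(-8) + s(W)) = sqrt(2 + 11) = sqrt(13)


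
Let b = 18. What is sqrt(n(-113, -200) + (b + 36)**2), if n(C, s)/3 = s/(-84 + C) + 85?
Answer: sqrt(123181539)/197 ≈ 56.339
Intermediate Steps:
n(C, s) = 255 + 3*s/(-84 + C) (n(C, s) = 3*(s/(-84 + C) + 85) = 3*(85 + s/(-84 + C)) = 255 + 3*s/(-84 + C))
sqrt(n(-113, -200) + (b + 36)**2) = sqrt(3*(-7140 - 200 + 85*(-113))/(-84 - 113) + (18 + 36)**2) = sqrt(3*(-7140 - 200 - 9605)/(-197) + 54**2) = sqrt(3*(-1/197)*(-16945) + 2916) = sqrt(50835/197 + 2916) = sqrt(625287/197) = sqrt(123181539)/197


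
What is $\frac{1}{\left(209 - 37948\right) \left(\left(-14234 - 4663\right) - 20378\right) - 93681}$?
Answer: $\frac{1}{1482105544} \approx 6.7472 \cdot 10^{-10}$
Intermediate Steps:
$\frac{1}{\left(209 - 37948\right) \left(\left(-14234 - 4663\right) - 20378\right) - 93681} = \frac{1}{- 37739 \left(\left(-14234 - 4663\right) - 20378\right) - 93681} = \frac{1}{- 37739 \left(-18897 - 20378\right) - 93681} = \frac{1}{\left(-37739\right) \left(-39275\right) - 93681} = \frac{1}{1482199225 - 93681} = \frac{1}{1482105544}$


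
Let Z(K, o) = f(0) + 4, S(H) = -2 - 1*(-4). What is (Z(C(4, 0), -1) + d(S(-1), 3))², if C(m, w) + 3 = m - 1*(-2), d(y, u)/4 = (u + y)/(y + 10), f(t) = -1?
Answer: 196/9 ≈ 21.778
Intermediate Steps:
S(H) = 2 (S(H) = -2 + 4 = 2)
d(y, u) = 4*(u + y)/(10 + y) (d(y, u) = 4*((u + y)/(y + 10)) = 4*((u + y)/(10 + y)) = 4*(u + y)/(10 + y))
C(m, w) = -1 + m (C(m, w) = -3 + (m - 1*(-2)) = -3 + (m + 2) = -3 + (2 + m) = -1 + m)
Z(K, o) = 3 (Z(K, o) = -1 + 4 = 3)
(Z(C(4, 0), -1) + d(S(-1), 3))² = (3 + 4*(3 + 2)/(10 + 2))² = (3 + 4*5/12)² = (3 + 4*(1/12)*5)² = (3 + 5/3)² = (14/3)² = 196/9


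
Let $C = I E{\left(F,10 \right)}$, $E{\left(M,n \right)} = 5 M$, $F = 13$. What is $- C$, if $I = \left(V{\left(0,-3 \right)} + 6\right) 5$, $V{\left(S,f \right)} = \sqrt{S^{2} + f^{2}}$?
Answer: $-2925$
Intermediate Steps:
$I = 45$ ($I = \left(\sqrt{0^{2} + \left(-3\right)^{2}} + 6\right) 5 = \left(\sqrt{0 + 9} + 6\right) 5 = \left(\sqrt{9} + 6\right) 5 = \left(3 + 6\right) 5 = 9 \cdot 5 = 45$)
$C = 2925$ ($C = 45 \cdot 5 \cdot 13 = 45 \cdot 65 = 2925$)
$- C = \left(-1\right) 2925 = -2925$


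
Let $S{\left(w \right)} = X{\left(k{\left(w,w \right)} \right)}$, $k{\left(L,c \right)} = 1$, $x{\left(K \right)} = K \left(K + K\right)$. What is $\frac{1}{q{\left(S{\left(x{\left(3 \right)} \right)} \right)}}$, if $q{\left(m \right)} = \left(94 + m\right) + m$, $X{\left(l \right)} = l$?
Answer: $\frac{1}{96} \approx 0.010417$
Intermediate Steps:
$x{\left(K \right)} = 2 K^{2}$ ($x{\left(K \right)} = K 2 K = 2 K^{2}$)
$S{\left(w \right)} = 1$
$q{\left(m \right)} = 94 + 2 m$
$\frac{1}{q{\left(S{\left(x{\left(3 \right)} \right)} \right)}} = \frac{1}{94 + 2 \cdot 1} = \frac{1}{94 + 2} = \frac{1}{96}$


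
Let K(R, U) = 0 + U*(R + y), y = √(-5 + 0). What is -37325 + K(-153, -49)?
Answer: -29828 - 49*I*√5 ≈ -29828.0 - 109.57*I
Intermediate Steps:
y = I*√5 (y = √(-5) = I*√5 ≈ 2.2361*I)
K(R, U) = U*(R + I*√5) (K(R, U) = 0 + U*(R + I*√5) = U*(R + I*√5))
-37325 + K(-153, -49) = -37325 - 49*(-153 + I*√5) = -37325 + (7497 - 49*I*√5) = -29828 - 49*I*√5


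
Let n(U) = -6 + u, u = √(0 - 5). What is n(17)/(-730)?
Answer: 3/365 - I*√5/730 ≈ 0.0082192 - 0.0030631*I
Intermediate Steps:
u = I*√5 (u = √(-5) = I*√5 ≈ 2.2361*I)
n(U) = -6 + I*√5
n(17)/(-730) = (-6 + I*√5)/(-730) = (-6 + I*√5)*(-1/730) = 3/365 - I*√5/730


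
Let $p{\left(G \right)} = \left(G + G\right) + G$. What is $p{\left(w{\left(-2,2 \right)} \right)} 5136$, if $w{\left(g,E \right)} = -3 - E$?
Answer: $-77040$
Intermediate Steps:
$p{\left(G \right)} = 3 G$ ($p{\left(G \right)} = 2 G + G = 3 G$)
$p{\left(w{\left(-2,2 \right)} \right)} 5136 = 3 \left(-3 - 2\right) 5136 = 3 \left(-5\right) 5136 = \left(-15\right) 5136 = -77040$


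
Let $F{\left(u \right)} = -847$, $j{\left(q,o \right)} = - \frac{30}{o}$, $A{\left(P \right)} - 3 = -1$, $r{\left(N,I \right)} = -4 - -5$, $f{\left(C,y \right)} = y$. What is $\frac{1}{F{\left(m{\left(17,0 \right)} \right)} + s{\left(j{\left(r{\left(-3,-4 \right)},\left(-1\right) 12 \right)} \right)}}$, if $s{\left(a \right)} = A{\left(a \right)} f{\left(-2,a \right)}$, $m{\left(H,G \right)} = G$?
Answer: $- \frac{1}{842} \approx -0.0011876$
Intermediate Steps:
$r{\left(N,I \right)} = 1$ ($r{\left(N,I \right)} = -4 + 5 = 1$)
$A{\left(P \right)} = 2$ ($A{\left(P \right)} = 3 - 1 = 2$)
$s{\left(a \right)} = 2 a$
$\frac{1}{F{\left(m{\left(17,0 \right)} \right)} + s{\left(j{\left(r{\left(-3,-4 \right)},\left(-1\right) 12 \right)} \right)}} = \frac{1}{-847 + 2 \left(- \frac{30}{\left(-1\right) 12}\right)} = \frac{1}{-847 + 2 \left(- \frac{30}{-12}\right)} = \frac{1}{-847 + 2 \left(\left(-30\right) \left(- \frac{1}{12}\right)\right)} = \frac{1}{-847 + 2 \cdot \frac{5}{2}} = \frac{1}{-847 + 5} = \frac{1}{-842} = - \frac{1}{842}$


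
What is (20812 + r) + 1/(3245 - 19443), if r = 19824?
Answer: 658221927/16198 ≈ 40636.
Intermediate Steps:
(20812 + r) + 1/(3245 - 19443) = (20812 + 19824) + 1/(3245 - 19443) = 40636 + 1/(-16198) = 40636 - 1/16198 = 658221927/16198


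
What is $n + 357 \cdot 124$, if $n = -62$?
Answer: $44206$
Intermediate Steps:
$n + 357 \cdot 124 = -62 + 357 \cdot 124 = -62 + 44268 = 44206$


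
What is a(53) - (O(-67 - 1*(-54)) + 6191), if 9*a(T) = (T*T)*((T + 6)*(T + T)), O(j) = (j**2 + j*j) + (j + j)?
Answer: 17508959/9 ≈ 1.9454e+6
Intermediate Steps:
O(j) = 2*j + 2*j**2 (O(j) = (j**2 + j**2) + 2*j = 2*j**2 + 2*j = 2*j + 2*j**2)
a(T) = 2*T**3*(6 + T)/9 (a(T) = ((T*T)*((T + 6)*(T + T)))/9 = (T**2*((6 + T)*(2*T)))/9 = (T**2*(2*T*(6 + T)))/9 = (2*T**3*(6 + T))/9 = 2*T**3*(6 + T)/9)
a(53) - (O(-67 - 1*(-54)) + 6191) = (2/9)*53**3*(6 + 53) - (2*(-67 - 1*(-54))*(1 + (-67 - 1*(-54))) + 6191) = (2/9)*148877*59 - (2*(-67 + 54)*(1 + (-67 + 54)) + 6191) = 17567486/9 - (2*(-13)*(1 - 13) + 6191) = 17567486/9 - (2*(-13)*(-12) + 6191) = 17567486/9 - (312 + 6191) = 17567486/9 - 1*6503 = 17567486/9 - 6503 = 17508959/9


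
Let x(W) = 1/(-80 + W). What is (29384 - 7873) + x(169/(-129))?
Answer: 225628750/10489 ≈ 21511.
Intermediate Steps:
(29384 - 7873) + x(169/(-129)) = (29384 - 7873) + 1/(-80 + 169/(-129)) = 21511 + 1/(-80 + 169*(-1/129)) = 21511 + 1/(-80 - 169/129) = 21511 + 1/(-10489/129) = 21511 - 129/10489 = 225628750/10489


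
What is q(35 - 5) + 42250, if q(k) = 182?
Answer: 42432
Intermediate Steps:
q(35 - 5) + 42250 = 182 + 42250 = 42432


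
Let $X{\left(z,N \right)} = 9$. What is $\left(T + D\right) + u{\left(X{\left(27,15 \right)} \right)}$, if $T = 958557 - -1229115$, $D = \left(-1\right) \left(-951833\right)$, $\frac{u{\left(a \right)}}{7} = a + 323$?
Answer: $3141829$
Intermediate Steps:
$u{\left(a \right)} = 2261 + 7 a$ ($u{\left(a \right)} = 7 \left(a + 323\right) = 7 \left(323 + a\right) = 2261 + 7 a$)
$D = 951833$
$T = 2187672$ ($T = 958557 + 1229115 = 2187672$)
$\left(T + D\right) + u{\left(X{\left(27,15 \right)} \right)} = \left(2187672 + 951833\right) + \left(2261 + 7 \cdot 9\right) = 3139505 + \left(2261 + 63\right) = 3139505 + 2324 = 3141829$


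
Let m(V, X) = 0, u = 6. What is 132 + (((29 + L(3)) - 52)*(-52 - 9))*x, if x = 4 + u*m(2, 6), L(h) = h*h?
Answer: 3548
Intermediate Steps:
L(h) = h**2
x = 4 (x = 4 + 6*0 = 4 + 0 = 4)
132 + (((29 + L(3)) - 52)*(-52 - 9))*x = 132 + (((29 + 3**2) - 52)*(-52 - 9))*4 = 132 + (((29 + 9) - 52)*(-61))*4 = 132 + ((38 - 52)*(-61))*4 = 132 - 14*(-61)*4 = 132 + 854*4 = 132 + 3416 = 3548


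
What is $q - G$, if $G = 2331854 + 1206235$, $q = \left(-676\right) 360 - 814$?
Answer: $-3782263$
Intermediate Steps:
$q = -244174$ ($q = -243360 - 814 = -244174$)
$G = 3538089$
$q - G = -244174 - 3538089 = -3782263$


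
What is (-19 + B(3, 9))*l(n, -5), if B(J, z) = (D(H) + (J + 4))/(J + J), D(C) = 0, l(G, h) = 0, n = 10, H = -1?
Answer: 0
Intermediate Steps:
B(J, z) = (4 + J)/(2*J) (B(J, z) = (0 + (J + 4))/(J + J) = (0 + (4 + J))/((2*J)) = (4 + J)*(1/(2*J)) = (4 + J)/(2*J))
(-19 + B(3, 9))*l(n, -5) = (-19 + (½)*(4 + 3)/3)*0 = (-19 + (½)*(⅓)*7)*0 = (-19 + 7/6)*0 = -107/6*0 = 0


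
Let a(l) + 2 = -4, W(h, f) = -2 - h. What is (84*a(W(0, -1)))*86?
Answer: -43344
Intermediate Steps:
a(l) = -6 (a(l) = -2 - 4 = -6)
(84*a(W(0, -1)))*86 = (84*(-6))*86 = -504*86 = -43344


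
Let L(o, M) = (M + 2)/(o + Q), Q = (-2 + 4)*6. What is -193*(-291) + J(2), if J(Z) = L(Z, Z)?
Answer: 393143/7 ≈ 56163.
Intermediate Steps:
Q = 12 (Q = 2*6 = 12)
L(o, M) = (2 + M)/(12 + o) (L(o, M) = (M + 2)/(o + 12) = (2 + M)/(12 + o))
J(Z) = (2 + Z)/(12 + Z)
-193*(-291) + J(2) = -193*(-291) + (2 + 2)/(12 + 2) = 56163 + 4/14 = 56163 + (1/14)*4 = 56163 + 2/7 = 393143/7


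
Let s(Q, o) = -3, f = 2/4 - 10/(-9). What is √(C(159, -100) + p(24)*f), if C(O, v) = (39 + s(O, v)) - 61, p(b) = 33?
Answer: 13*√6/6 ≈ 5.3072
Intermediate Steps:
f = 29/18 (f = 2*(¼) - 10*(-⅑) = ½ + 10/9 = 29/18 ≈ 1.6111)
C(O, v) = -25 (C(O, v) = (39 - 3) - 61 = 36 - 61 = -25)
√(C(159, -100) + p(24)*f) = √(-25 + 33*(29/18)) = √(-25 + 319/6) = √(169/6) = 13*√6/6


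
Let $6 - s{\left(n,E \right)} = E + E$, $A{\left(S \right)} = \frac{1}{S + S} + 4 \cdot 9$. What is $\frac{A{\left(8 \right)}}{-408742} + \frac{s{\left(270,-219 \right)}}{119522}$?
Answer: $\frac{1417369487}{390829290592} \approx 0.0036266$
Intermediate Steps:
$A{\left(S \right)} = 36 + \frac{1}{2 S}$ ($A{\left(S \right)} = \frac{1}{2 S} + 36 = 36 + \frac{1}{2 S}$)
$s{\left(n,E \right)} = 6 - 2 E$ ($s{\left(n,E \right)} = 6 - \left(E + E\right) = 6 - 2 E$)
$\frac{A{\left(8 \right)}}{-408742} + \frac{s{\left(270,-219 \right)}}{119522} = \frac{36 + \frac{1}{2 \cdot 8}}{-408742} + \frac{6 - -438}{119522} = \left(36 + \frac{1}{2} \cdot \frac{1}{8}\right) \left(- \frac{1}{408742}\right) + \left(6 + 438\right) \frac{1}{119522} = \left(36 + \frac{1}{16}\right) \left(- \frac{1}{408742}\right) + 444 \cdot \frac{1}{119522} = \frac{577}{16} \left(- \frac{1}{408742}\right) + \frac{222}{59761} = - \frac{577}{6539872} + \frac{222}{59761} = \frac{1417369487}{390829290592}$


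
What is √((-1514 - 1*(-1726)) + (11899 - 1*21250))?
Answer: I*√9139 ≈ 95.598*I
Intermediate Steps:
√((-1514 - 1*(-1726)) + (11899 - 1*21250)) = √((-1514 + 1726) + (11899 - 21250)) = √(212 - 9351) = √(-9139) = I*√9139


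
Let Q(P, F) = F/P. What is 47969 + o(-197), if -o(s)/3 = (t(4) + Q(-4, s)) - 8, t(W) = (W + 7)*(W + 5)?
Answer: 190193/4 ≈ 47548.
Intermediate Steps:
t(W) = (5 + W)*(7 + W) (t(W) = (7 + W)*(5 + W) = (5 + W)*(7 + W))
o(s) = -273 + 3*s/4 (o(s) = -3*(((35 + 4**2 + 12*4) + s/(-4)) - 8) = -3*(((35 + 16 + 48) + s*(-1/4)) - 8) = -3*((99 - s/4) - 8) = -3*(91 - s/4) = -273 + 3*s/4)
47969 + o(-197) = 47969 + (-273 + (3/4)*(-197)) = 47969 + (-273 - 591/4) = 47969 - 1683/4 = 190193/4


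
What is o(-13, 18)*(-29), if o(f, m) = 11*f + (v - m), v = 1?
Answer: 4640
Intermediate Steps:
o(f, m) = 1 - m + 11*f (o(f, m) = 11*f + (1 - m) = 1 - m + 11*f)
o(-13, 18)*(-29) = (1 - 1*18 + 11*(-13))*(-29) = (1 - 18 - 143)*(-29) = -160*(-29) = 4640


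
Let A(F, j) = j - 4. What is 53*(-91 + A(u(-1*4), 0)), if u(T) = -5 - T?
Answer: -5035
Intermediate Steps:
A(F, j) = -4 + j
53*(-91 + A(u(-1*4), 0)) = 53*(-91 + (-4 + 0)) = 53*(-91 - 4) = 53*(-95) = -5035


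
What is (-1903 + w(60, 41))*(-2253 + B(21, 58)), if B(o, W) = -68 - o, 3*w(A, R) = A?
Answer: 4409986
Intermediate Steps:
w(A, R) = A/3
(-1903 + w(60, 41))*(-2253 + B(21, 58)) = (-1903 + (⅓)*60)*(-2253 + (-68 - 1*21)) = (-1903 + 20)*(-2253 + (-68 - 21)) = -1883*(-2253 - 89) = -1883*(-2342) = 4409986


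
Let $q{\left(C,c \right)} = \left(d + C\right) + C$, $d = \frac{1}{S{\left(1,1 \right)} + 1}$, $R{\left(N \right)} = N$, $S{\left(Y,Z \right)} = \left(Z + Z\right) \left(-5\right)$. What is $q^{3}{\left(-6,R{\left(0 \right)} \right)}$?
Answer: $- \frac{1295029}{729} \approx -1776.4$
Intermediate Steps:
$S{\left(Y,Z \right)} = - 10 Z$ ($S{\left(Y,Z \right)} = 2 Z \left(-5\right) = - 10 Z$)
$d = - \frac{1}{9}$ ($d = \frac{1}{\left(-10\right) 1 + 1} = \frac{1}{-10 + 1} = \frac{1}{-9} = - \frac{1}{9} \approx -0.11111$)
$q{\left(C,c \right)} = - \frac{1}{9} + 2 C$ ($q{\left(C,c \right)} = \left(- \frac{1}{9} + C\right) + C = - \frac{1}{9} + 2 C$)
$q^{3}{\left(-6,R{\left(0 \right)} \right)} = \left(- \frac{1}{9} + 2 \left(-6\right)\right)^{3} = \left(- \frac{1}{9} - 12\right)^{3} = \left(- \frac{109}{9}\right)^{3} = - \frac{1295029}{729}$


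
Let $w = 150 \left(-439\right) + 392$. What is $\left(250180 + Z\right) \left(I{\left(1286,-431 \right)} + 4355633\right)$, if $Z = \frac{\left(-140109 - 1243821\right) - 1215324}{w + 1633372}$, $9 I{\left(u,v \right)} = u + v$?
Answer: $\frac{284761616574770608}{261319} \approx 1.0897 \cdot 10^{12}$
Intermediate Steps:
$I{\left(u,v \right)} = \frac{u}{9} + \frac{v}{9}$ ($I{\left(u,v \right)} = \frac{u + v}{9} = \frac{u}{9} + \frac{v}{9}$)
$w = -65458$ ($w = -65850 + 392 = -65458$)
$Z = - \frac{433209}{261319}$ ($Z = \frac{\left(-140109 - 1243821\right) - 1215324}{-65458 + 1633372} = \frac{\left(-140109 - 1243821\right) - 1215324}{1567914} = \left(-1383930 - 1215324\right) \frac{1}{1567914} = \left(-2599254\right) \frac{1}{1567914} = - \frac{433209}{261319} \approx -1.6578$)
$\left(250180 + Z\right) \left(I{\left(1286,-431 \right)} + 4355633\right) = \left(250180 - \frac{433209}{261319}\right) \left(\left(\frac{1}{9} \cdot 1286 + \frac{1}{9} \left(-431\right)\right) + 4355633\right) = \frac{65376354211 \left(\left(\frac{1286}{9} - \frac{431}{9}\right) + 4355633\right)}{261319} = \frac{65376354211 \left(95 + 4355633\right)}{261319} = \frac{65376354211}{261319} \cdot 4355728 = \frac{284761616574770608}{261319}$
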